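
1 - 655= -654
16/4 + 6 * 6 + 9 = 49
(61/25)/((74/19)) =1159/1850 = 0.63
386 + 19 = 405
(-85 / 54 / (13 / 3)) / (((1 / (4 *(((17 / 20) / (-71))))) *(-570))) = -289/9469980 = 0.00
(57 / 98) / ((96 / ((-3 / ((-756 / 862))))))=8189/395136 = 0.02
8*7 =56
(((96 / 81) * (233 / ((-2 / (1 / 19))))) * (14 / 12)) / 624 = -1631/120042 = -0.01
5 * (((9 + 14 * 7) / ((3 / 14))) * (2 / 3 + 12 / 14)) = 34240/9 = 3804.44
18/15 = 6/5 = 1.20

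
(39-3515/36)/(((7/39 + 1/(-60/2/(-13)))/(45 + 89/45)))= -29007251/6453 = -4495.16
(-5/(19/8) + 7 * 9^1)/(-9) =-1157/171 = -6.77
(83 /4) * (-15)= -1245/4 = -311.25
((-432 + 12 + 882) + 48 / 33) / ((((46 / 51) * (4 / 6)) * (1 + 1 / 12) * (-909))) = -259998/332189 = -0.78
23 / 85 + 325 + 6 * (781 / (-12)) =-11089/170 = -65.23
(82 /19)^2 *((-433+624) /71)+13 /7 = 9323191/179417 = 51.96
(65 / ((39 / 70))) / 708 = 175/1062 = 0.16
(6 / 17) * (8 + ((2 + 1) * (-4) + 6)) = 12/17 = 0.71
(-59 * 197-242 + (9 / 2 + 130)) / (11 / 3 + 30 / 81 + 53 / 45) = -3167235/1408 = -2249.46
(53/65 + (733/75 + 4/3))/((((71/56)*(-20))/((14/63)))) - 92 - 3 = -296262347/3115125 = -95.10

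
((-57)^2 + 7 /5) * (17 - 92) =-243780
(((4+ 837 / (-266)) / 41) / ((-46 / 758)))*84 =-516198/17917 = -28.81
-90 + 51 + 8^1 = -31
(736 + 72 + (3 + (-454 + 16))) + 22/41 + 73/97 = 1488548/3977 = 374.29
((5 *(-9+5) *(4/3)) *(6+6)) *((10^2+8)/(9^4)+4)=-312320/243 = -1285.27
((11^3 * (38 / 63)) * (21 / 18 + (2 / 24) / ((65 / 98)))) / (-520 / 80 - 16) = -404624/8775 = -46.11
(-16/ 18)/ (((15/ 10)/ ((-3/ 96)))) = 0.02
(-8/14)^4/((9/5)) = 1280/21609 = 0.06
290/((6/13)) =1885/3 = 628.33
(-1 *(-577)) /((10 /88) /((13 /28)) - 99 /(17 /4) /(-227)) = 318409949/191693 = 1661.04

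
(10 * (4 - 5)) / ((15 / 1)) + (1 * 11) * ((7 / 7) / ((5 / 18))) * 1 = 584/15 = 38.93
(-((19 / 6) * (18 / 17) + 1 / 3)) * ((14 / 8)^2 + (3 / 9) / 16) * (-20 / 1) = 34780/153 = 227.32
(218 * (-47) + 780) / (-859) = 9466/859 = 11.02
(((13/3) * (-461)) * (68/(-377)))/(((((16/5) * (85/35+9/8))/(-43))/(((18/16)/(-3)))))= 11794685/23084 = 510.95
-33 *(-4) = 132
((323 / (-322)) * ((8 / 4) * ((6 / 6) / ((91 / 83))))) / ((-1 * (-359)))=-26809/5259709 = -0.01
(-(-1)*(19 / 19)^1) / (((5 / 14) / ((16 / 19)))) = 224/95 = 2.36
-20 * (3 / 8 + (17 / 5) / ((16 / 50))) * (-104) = 22880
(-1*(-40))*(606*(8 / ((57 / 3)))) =193920/19 = 10206.32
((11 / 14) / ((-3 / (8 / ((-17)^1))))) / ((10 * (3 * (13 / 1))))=22/69615 = 0.00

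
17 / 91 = 0.19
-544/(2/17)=-4624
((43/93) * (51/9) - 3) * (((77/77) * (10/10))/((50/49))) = -2597/6975 = -0.37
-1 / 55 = -0.02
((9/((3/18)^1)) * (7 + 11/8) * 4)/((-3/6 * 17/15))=-54270/17 = -3192.35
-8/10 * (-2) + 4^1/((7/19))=436/35 = 12.46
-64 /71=-0.90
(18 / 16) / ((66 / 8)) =3/22 = 0.14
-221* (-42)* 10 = 92820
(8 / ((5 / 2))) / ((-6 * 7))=-8/105 = -0.08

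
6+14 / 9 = 68/9 = 7.56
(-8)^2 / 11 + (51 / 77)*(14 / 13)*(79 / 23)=27194/3289 = 8.27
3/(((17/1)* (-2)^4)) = 3/272 = 0.01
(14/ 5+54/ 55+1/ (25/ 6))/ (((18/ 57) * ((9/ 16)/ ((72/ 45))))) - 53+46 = 1085021/37125 = 29.23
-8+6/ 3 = -6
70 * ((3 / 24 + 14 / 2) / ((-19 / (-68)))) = 1785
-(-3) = 3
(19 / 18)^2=361/324 = 1.11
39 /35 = 1.11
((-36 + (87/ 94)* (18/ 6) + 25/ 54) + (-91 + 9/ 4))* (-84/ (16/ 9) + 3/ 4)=19120397/3384 = 5650.24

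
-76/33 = -2.30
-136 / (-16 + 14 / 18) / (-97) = -1224/13289 = -0.09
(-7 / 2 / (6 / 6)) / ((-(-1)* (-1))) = 3.50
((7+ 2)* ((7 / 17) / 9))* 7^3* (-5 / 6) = -12005/102 = -117.70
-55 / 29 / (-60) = 11/348 = 0.03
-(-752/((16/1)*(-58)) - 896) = 51921/58 = 895.19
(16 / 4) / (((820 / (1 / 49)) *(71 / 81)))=81/713195 = 0.00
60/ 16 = 15/4 = 3.75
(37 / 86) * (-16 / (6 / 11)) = -1628/129 = -12.62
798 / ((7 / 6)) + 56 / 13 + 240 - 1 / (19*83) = 19031223/20501 = 928.31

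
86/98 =43/49 = 0.88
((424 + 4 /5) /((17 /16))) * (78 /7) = 2650752/595 = 4455.05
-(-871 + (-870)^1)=1741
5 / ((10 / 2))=1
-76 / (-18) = 38/9 = 4.22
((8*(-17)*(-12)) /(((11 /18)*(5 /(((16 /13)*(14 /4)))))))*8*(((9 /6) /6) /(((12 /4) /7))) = 7676928/715 = 10736.96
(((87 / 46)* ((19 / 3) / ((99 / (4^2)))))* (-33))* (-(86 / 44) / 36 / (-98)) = -23693/669438 = -0.04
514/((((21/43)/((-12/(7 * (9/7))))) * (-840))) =11051/6615 = 1.67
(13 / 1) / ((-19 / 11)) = -143/19 = -7.53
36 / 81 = 4/9 = 0.44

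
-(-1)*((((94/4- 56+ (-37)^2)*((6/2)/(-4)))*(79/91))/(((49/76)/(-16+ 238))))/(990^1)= -13495491/44590 = -302.66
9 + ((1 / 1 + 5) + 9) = 24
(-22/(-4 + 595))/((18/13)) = -143/5319 = -0.03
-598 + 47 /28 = -16697/28 = -596.32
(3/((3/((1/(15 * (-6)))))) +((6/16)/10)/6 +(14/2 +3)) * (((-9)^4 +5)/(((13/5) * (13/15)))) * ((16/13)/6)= 236261095/39546 = 5974.34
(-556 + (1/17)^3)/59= -2731627/289867 = -9.42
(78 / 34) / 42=13/238 = 0.05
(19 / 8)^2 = 361/64 = 5.64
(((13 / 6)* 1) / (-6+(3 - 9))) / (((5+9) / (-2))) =13/504 = 0.03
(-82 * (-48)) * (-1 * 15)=-59040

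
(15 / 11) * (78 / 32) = 585/176 = 3.32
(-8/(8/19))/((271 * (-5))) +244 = 330639/1355 = 244.01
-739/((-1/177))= 130803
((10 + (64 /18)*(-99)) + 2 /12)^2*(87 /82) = 121991429/984 = 123975.03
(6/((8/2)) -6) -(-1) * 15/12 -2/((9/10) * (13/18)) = -6.33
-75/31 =-2.42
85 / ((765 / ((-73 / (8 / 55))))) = -4015/72 = -55.76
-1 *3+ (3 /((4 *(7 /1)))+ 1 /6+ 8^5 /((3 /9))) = 8257307/84 = 98301.27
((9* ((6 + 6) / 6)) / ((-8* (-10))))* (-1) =-9/40 = -0.22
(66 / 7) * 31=2046/7 = 292.29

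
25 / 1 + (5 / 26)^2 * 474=14375/338 = 42.53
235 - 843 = -608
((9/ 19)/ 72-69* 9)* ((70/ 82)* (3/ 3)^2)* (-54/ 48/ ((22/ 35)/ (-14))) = -662238675/49856 = -13283.03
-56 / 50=-28/25 = -1.12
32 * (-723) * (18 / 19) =-416448/19 = -21918.32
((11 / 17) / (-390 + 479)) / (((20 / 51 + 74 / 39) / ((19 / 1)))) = 247/4094 = 0.06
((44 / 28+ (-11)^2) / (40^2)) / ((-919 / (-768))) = 10296/160825 = 0.06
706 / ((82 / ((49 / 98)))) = 353/82 = 4.30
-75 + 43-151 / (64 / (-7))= -991/64 = -15.48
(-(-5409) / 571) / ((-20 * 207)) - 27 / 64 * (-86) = 36.28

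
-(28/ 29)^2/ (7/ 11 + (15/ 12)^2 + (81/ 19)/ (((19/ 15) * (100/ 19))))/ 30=-1310848/119734011 = -0.01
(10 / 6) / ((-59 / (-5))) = 25/177 = 0.14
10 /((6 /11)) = 55/3 = 18.33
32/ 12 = 8/3 = 2.67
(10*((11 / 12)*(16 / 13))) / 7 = 1.61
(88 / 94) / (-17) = -44/799 = -0.06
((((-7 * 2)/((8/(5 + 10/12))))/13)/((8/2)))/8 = -245/9984 = -0.02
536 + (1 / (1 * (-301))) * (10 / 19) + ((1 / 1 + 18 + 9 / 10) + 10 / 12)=47759219/85785 = 556.73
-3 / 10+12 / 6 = 1.70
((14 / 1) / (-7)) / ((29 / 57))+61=1655/29 = 57.07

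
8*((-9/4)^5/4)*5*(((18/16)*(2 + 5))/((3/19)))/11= -117802755/45056 = -2614.59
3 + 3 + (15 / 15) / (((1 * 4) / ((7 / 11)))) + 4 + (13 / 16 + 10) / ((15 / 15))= 3691/176 = 20.97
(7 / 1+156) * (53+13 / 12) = 105787/12 = 8815.58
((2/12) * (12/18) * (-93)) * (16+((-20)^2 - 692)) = 2852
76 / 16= 19/4 = 4.75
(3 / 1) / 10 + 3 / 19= 87/190 = 0.46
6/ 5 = 1.20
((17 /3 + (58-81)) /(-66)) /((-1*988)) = -1/3762 = 0.00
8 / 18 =4/9 = 0.44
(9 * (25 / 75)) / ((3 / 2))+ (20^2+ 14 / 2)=409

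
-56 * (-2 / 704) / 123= 7/5412 = 0.00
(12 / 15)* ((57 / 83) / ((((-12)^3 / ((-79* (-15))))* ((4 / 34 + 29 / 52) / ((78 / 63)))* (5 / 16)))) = -34498984/15608565 = -2.21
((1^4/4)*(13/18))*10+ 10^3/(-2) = -498.19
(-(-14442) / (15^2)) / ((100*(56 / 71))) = 170897/210000 = 0.81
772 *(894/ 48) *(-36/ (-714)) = 86271/119 = 724.97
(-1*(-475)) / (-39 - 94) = -25/7 = -3.57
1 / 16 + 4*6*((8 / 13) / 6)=525/208 = 2.52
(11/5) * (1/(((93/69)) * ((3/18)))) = 1518/155 = 9.79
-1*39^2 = -1521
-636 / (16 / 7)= -1113/4 = -278.25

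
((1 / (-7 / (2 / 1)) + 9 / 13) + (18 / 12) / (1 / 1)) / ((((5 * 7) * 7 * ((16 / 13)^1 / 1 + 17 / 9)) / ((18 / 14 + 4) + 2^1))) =159273/8763650 = 0.02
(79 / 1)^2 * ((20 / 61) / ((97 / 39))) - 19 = 4755557/5917 = 803.71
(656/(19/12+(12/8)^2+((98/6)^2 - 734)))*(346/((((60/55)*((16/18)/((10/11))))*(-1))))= 3830220/8341 = 459.20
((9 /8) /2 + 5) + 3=137/16 = 8.56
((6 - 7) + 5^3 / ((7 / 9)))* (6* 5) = 33540/7 = 4791.43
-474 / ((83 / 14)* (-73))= 6636/6059 = 1.10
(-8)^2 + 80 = 144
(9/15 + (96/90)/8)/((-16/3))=-11/80 = -0.14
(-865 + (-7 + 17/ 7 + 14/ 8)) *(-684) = 4155129/7 = 593589.86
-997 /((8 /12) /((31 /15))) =-30907/10 = -3090.70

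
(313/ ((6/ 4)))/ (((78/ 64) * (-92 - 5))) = -20032/11349 = -1.77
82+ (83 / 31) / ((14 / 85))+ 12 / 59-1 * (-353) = 451.46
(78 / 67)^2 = 6084/4489 = 1.36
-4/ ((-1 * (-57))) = -4/57 = -0.07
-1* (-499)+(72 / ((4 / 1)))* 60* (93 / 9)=11659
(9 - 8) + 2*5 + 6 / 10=58/5 = 11.60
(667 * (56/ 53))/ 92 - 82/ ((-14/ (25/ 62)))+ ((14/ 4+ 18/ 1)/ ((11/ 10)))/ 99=255991511/25049178 = 10.22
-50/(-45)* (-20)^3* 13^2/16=-845000/9 = -93888.89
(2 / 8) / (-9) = -1/36 = -0.03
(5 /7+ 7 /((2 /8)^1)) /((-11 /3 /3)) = -1809/77 = -23.49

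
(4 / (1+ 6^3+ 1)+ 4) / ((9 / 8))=1168/327 = 3.57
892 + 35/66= 58907/66 = 892.53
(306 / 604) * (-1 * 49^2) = -367353/302 = -1216.40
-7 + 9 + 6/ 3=4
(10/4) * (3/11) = 15/22 = 0.68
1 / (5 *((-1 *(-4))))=1/20 = 0.05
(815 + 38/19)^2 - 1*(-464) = 667953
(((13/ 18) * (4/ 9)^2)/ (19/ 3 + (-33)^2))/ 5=52/1996245 = 0.00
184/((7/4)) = 736/7 = 105.14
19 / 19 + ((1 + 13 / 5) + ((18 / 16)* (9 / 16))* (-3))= 1729/640 = 2.70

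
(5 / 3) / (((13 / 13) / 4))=20/3 = 6.67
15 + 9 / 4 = 17.25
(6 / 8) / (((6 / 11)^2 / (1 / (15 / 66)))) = 1331/120 = 11.09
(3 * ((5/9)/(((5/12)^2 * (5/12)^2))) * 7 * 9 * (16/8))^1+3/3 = 871037/125 = 6968.30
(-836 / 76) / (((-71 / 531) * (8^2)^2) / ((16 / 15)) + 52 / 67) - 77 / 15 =-466184477/91196340 = -5.11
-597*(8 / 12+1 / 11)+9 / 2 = -9851/22 = -447.77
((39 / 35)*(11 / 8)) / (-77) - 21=-41199/1960 = -21.02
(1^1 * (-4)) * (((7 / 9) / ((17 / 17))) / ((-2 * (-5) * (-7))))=0.04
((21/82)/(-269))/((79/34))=-357/871291 = 0.00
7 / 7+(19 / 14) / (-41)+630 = 362175/574 = 630.97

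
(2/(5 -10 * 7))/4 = -1/130 = -0.01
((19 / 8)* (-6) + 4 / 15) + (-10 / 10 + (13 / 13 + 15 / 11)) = -8329/660 = -12.62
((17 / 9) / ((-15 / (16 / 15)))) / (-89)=272/180225 = 0.00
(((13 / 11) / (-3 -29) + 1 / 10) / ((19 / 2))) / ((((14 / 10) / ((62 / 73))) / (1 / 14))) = 3441/11961488 = 0.00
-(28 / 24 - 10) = 53/6 = 8.83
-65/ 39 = -1.67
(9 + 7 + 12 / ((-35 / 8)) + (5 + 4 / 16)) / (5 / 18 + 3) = 23319/4130 = 5.65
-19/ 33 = -0.58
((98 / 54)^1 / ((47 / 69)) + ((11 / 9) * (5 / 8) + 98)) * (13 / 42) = 495781/15792 = 31.39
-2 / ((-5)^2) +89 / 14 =2197/350 = 6.28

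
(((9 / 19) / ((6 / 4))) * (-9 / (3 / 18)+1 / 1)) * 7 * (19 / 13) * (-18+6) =26712/13 = 2054.77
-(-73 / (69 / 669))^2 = -265005841/529 = -500956.22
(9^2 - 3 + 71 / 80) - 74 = 391/80 = 4.89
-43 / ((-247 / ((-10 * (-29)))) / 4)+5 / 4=200755/988 = 203.19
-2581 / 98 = -26.34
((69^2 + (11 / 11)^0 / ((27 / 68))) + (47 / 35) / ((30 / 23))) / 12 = 45024979/113400 = 397.05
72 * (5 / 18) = 20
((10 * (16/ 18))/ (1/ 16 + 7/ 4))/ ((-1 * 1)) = -1280/261 = -4.90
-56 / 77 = -0.73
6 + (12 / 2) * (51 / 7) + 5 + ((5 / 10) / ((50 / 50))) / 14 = 219/4 = 54.75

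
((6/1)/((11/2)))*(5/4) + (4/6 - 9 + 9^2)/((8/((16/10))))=15.90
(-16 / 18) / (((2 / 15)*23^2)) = -20/1587 = -0.01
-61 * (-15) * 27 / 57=8235/19 = 433.42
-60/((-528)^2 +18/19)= -190/882819 = 0.00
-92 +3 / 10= -917/10 = -91.70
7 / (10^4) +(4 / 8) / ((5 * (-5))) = -193/10000 = -0.02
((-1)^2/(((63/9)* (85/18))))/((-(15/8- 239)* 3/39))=1872/1128715 = 0.00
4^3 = 64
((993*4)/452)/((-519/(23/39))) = -7613/762411 = -0.01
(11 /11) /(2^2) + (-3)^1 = -11/4 = -2.75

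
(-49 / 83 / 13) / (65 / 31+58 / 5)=-7595/2290717 = 0.00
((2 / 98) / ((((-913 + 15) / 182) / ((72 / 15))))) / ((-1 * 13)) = 24/15715 = 0.00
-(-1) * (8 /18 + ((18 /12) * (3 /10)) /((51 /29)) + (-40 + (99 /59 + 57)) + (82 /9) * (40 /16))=7610857/180540 = 42.16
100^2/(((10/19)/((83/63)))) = 1577000/63 = 25031.75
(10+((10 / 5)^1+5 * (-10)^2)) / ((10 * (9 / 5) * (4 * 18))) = 32/81 = 0.40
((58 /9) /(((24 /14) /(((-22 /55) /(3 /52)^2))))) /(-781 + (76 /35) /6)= 3842384/6639327 = 0.58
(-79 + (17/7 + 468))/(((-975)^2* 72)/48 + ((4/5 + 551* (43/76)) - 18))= 54800/199672487 = 0.00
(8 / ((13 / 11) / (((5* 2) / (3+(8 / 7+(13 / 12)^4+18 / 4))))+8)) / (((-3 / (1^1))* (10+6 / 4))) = -17031168/674551705 = -0.03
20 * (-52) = -1040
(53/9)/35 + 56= 17693/315 = 56.17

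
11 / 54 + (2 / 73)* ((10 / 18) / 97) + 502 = 192029699/382374 = 502.20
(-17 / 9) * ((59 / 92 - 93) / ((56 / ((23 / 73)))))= 144449/147168 = 0.98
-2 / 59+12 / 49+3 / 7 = 1849/2891 = 0.64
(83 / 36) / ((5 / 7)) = 581/180 = 3.23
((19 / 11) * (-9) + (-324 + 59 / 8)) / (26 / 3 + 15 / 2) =-20.55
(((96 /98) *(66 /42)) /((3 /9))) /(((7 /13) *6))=3432/2401 = 1.43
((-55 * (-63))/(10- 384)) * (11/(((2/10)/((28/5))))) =-48510/17 = -2853.53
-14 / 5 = -2.80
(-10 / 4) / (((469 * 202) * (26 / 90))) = -225/2463188 = 0.00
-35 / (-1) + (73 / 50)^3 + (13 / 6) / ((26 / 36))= 5139017/125000 = 41.11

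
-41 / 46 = -0.89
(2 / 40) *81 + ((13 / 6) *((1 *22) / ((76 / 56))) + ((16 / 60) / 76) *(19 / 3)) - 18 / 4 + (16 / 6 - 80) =-145823/3420 = -42.64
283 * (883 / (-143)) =-1747.48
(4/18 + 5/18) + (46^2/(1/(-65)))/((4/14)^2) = -3369729/2 = -1684864.50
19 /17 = 1.12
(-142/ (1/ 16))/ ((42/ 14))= -2272/3 = -757.33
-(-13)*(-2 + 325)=4199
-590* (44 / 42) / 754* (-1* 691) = 4484590/7917 = 566.45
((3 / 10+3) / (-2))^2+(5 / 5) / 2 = 1289/400 = 3.22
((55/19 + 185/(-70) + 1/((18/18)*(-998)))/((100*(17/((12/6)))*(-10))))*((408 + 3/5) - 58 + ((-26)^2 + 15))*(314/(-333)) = 116808/4029425 = 0.03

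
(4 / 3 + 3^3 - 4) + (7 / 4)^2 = 27.40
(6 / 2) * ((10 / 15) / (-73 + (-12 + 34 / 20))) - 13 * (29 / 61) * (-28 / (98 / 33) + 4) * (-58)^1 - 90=-2035.94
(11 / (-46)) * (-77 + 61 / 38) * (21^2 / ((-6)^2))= 1544235/6992 = 220.86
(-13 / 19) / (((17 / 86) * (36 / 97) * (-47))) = 54223/273258 = 0.20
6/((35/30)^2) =216/49 = 4.41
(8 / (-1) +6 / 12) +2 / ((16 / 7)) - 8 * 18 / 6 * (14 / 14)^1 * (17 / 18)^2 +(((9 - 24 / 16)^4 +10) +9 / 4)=1360057/432 = 3148.28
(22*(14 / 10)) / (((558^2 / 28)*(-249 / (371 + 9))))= -81928/19382409 = 0.00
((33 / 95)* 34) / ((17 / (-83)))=-5478/95 = -57.66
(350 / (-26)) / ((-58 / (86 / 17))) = 7525/6409 = 1.17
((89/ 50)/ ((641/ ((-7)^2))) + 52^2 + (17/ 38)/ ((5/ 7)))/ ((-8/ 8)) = -823532527/304475 = -2704.76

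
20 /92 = 5/23 = 0.22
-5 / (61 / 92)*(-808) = 371680/61 = 6093.11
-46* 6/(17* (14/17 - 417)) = 276/7075 = 0.04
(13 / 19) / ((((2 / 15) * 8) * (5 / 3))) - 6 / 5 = -1239/1520 = -0.82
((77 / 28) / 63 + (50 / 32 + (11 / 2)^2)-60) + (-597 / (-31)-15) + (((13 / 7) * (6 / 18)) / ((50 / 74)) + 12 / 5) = -16068967/781200 = -20.57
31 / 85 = 0.36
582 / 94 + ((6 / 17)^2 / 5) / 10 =2103321/339575 = 6.19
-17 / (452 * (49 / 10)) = -85/11074 = -0.01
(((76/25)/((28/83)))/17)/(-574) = -1577/1707650 = 0.00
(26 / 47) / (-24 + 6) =-13/423 = -0.03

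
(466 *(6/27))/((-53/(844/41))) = -786608/19557 = -40.22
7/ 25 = 0.28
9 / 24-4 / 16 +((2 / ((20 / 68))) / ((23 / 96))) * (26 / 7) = 679717/6440 = 105.55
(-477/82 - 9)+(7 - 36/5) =-6157/410 = -15.02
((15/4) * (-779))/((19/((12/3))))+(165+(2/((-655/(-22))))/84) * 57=40302359/4585 = 8790.05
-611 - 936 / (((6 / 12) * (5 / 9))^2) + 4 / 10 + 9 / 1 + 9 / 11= -3501119/275 = -12731.34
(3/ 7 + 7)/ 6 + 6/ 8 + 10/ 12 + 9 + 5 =471/28 = 16.82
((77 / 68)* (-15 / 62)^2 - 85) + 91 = 1585677/261392 = 6.07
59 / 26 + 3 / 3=85/26 = 3.27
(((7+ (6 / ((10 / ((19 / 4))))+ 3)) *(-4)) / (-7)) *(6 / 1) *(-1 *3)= -4626/35 = -132.17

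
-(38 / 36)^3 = -6859/5832 = -1.18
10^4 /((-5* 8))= -250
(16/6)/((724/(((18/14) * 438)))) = 2628/1267 = 2.07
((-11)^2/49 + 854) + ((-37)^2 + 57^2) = 268249/49 = 5474.47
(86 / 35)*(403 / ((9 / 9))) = 34658/35 = 990.23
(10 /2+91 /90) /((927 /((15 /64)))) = 541/355968 = 0.00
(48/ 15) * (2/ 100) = 8/125 = 0.06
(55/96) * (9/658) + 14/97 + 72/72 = 2353221/2042432 = 1.15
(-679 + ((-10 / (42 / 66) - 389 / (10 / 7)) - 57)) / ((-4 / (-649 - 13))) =-23726411/140 = -169474.36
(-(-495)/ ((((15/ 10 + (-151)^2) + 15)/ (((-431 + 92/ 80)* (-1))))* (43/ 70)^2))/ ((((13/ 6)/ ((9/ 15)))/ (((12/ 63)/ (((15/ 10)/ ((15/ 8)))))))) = 357463260/219385699 = 1.63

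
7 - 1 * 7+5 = 5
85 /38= 2.24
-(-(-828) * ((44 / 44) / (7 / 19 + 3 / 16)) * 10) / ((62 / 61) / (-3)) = 43961.92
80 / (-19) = -80/19 = -4.21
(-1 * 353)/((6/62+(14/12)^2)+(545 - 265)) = -393948/314107 = -1.25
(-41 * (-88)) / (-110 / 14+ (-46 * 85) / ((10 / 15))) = -12628/20555 = -0.61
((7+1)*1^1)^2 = 64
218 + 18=236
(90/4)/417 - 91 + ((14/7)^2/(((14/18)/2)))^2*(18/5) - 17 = 18588531/68110 = 272.92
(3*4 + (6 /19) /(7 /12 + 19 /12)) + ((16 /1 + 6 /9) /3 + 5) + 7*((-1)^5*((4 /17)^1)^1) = 795661/37791 = 21.05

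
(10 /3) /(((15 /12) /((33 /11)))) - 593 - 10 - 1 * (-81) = -514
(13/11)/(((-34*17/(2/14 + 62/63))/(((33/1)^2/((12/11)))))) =-111683/48552 = -2.30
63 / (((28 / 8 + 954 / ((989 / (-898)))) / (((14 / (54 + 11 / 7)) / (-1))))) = 12212172/663813329 = 0.02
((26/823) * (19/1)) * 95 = 46930/823 = 57.02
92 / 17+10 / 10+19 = 432/17 = 25.41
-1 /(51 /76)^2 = -5776/2601 = -2.22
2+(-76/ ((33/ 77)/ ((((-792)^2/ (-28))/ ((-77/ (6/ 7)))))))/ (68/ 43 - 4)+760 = 12132546/637 = 19046.38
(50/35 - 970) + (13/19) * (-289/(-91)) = -128531/133 = -966.40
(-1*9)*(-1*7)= 63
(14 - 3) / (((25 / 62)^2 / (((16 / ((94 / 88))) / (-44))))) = -676544/29375 = -23.03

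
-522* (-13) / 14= 3393/7 = 484.71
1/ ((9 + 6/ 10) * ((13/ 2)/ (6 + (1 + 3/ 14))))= 505/4368 = 0.12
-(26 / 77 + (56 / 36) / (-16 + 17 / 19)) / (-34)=3334/483021 = 0.01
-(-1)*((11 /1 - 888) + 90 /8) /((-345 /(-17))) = -58871/1380 = -42.66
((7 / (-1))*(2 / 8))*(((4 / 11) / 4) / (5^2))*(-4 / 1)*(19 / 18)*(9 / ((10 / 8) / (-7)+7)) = 1862/52525 = 0.04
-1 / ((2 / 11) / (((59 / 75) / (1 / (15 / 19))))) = -649/190 = -3.42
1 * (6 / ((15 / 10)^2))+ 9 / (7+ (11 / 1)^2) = 1051/384 = 2.74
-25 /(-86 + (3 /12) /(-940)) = 94000/323361 = 0.29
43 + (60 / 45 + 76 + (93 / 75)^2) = 228508/1875 = 121.87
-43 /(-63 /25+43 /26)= 27950/563 = 49.64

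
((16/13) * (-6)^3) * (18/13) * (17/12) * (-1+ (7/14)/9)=83232/169 = 492.50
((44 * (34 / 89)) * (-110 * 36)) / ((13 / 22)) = -130331520/1157 = -112646.08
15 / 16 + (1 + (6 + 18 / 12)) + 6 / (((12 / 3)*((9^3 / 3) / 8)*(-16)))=12227/1296 = 9.43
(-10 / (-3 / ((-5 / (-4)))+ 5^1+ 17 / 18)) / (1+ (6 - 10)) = 300/319 = 0.94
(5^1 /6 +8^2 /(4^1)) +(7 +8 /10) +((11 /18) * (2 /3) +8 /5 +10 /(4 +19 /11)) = 53651/1890 = 28.39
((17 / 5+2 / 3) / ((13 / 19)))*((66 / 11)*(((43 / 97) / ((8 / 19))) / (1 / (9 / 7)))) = 8522127/176540 = 48.27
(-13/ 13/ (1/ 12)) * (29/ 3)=-116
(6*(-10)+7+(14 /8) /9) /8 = -1901/288 = -6.60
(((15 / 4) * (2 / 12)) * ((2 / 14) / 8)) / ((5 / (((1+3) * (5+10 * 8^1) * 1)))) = 85/112 = 0.76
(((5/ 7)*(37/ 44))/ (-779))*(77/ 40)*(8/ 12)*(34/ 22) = -629/411312 = 0.00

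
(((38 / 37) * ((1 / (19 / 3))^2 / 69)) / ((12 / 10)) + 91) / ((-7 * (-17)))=86552/113183 = 0.76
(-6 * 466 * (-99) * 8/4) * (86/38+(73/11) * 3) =233219952/19 = 12274734.32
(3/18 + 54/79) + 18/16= 3745/1896 = 1.98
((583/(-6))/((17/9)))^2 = 3059001/1156 = 2646.19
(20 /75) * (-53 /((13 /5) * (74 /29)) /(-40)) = 1537/28860 = 0.05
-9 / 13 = -0.69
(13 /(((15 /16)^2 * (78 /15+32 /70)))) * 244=2842112/4455 = 637.96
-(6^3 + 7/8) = -1735/8 = -216.88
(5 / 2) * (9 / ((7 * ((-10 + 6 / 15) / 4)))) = -75/56 = -1.34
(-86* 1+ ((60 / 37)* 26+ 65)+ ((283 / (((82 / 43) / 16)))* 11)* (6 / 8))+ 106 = 29909603/1517 = 19716.28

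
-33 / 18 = -11/6 = -1.83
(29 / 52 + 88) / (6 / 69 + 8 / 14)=134.51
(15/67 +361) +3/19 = 460039/1273 = 361.38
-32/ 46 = -0.70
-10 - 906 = -916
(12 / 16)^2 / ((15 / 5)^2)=1/16 = 0.06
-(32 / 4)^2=-64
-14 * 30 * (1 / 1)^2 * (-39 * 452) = 7403760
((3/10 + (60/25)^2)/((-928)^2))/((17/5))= 303/146401280 = 0.00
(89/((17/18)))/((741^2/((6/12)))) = 89/1037153 = 0.00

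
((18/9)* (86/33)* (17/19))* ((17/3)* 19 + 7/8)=1904255/3762 = 506.18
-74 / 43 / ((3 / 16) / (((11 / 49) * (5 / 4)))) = -16280/6321 = -2.58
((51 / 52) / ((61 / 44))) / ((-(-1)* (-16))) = -561/12688 = -0.04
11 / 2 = 5.50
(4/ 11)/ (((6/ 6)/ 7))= 28/11 = 2.55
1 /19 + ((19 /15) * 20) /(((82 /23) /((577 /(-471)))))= -9523729/1100727 = -8.65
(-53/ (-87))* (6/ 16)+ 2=517/232 = 2.23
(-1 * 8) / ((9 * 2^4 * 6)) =-1/108 = -0.01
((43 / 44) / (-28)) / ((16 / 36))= -387/4928 = -0.08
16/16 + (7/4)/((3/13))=103/12 = 8.58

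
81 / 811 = 0.10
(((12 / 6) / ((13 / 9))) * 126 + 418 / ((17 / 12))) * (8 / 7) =830112/1547 = 536.59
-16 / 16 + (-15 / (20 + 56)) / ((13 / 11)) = -1153/988 = -1.17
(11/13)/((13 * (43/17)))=187/7267 = 0.03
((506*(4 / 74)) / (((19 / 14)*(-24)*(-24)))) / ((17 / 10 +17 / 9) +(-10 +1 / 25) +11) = 0.01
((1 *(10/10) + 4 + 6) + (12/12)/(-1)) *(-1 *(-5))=50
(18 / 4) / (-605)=-9/1210 = -0.01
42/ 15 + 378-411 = -151/5 = -30.20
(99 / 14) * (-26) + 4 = -1259/7 = -179.86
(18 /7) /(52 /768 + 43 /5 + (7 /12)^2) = 51840/181601 = 0.29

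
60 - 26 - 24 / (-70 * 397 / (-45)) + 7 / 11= 1057611/30569 = 34.60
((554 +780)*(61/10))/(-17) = -40687/85 = -478.67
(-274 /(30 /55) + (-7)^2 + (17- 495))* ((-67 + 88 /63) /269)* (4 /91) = 46190408/4626531 = 9.98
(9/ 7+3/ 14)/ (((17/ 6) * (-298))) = -9/5066 = 0.00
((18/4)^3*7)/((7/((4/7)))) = 729/14 = 52.07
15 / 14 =1.07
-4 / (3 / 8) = -32/3 = -10.67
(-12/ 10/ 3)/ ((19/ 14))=-28/95 = -0.29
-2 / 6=-1/3 = -0.33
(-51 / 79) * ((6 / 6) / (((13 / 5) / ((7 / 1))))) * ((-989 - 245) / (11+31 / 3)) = 3304035/32864 = 100.54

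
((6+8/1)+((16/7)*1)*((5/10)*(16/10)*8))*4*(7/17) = 4008/85 = 47.15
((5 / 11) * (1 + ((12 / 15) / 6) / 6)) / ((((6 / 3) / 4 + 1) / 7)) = 644/297 = 2.17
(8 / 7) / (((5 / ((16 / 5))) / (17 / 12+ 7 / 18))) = 416/315 = 1.32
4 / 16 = 1/4 = 0.25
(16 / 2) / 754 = 4/377 = 0.01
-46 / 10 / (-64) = 0.07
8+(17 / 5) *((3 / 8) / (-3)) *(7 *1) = 201/40 = 5.02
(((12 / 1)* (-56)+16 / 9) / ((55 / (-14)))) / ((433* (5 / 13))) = 1097824/1071675 = 1.02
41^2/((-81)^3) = -1681/531441 = 0.00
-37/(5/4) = -29.60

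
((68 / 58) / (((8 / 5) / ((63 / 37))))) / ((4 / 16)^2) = 21420/1073 = 19.96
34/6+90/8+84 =1211/12 = 100.92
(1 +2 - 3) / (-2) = 0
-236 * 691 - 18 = -163094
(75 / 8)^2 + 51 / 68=5673/64 = 88.64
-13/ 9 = -1.44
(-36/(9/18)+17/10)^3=-347428.93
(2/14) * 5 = 5/7 = 0.71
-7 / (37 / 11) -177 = -179.08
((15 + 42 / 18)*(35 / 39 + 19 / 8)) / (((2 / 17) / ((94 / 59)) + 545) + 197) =815779/10672506 = 0.08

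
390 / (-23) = -390/23 = -16.96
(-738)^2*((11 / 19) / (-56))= -1497771/266 = -5630.72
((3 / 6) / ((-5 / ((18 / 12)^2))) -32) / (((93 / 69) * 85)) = -29647/105400 = -0.28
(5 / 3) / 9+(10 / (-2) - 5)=-265/27 = -9.81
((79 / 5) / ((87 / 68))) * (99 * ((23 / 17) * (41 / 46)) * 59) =12612666/145 = 86983.90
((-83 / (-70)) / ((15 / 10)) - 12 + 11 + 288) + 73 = 37883/105 = 360.79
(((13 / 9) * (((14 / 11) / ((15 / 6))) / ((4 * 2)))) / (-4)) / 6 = -91/23760 = 0.00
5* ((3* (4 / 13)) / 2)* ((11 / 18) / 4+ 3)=1135/156 = 7.28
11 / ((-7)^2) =11/49 = 0.22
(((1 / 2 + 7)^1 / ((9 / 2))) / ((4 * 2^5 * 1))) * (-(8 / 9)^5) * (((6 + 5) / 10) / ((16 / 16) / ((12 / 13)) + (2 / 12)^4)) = -22528/3072735 = -0.01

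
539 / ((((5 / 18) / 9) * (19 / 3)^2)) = 785862/1805 = 435.38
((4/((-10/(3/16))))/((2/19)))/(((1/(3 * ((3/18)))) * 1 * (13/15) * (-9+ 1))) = 171/3328 = 0.05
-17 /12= -1.42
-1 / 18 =-0.06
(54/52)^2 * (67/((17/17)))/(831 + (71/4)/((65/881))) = 0.07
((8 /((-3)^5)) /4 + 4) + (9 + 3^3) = 9718/243 = 39.99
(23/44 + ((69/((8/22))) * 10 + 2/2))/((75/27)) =752013/1100 = 683.65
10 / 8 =5/4 = 1.25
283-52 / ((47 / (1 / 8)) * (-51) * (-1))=283.00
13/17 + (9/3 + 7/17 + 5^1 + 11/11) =173/17 = 10.18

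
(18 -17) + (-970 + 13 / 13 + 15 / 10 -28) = -1989/2 = -994.50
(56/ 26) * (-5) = -140/13 = -10.77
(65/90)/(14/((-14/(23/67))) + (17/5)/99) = -47905/20492 = -2.34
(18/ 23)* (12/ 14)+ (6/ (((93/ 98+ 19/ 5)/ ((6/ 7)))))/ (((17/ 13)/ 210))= 85529844/489923 = 174.58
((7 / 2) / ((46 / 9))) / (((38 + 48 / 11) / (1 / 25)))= 693/1071800 = 0.00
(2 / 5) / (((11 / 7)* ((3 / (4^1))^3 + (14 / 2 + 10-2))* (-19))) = -128/147345 = 0.00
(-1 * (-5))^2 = 25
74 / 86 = 0.86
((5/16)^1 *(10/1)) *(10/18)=125/72 = 1.74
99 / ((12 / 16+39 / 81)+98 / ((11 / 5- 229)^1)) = 32076/259 = 123.85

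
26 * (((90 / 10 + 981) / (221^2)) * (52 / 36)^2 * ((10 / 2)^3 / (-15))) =-71500/7803 = -9.16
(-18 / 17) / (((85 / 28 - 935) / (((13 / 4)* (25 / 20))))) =819/177446 = 0.00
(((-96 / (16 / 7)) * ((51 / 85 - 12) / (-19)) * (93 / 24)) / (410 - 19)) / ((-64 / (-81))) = -158193/500480 = -0.32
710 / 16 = 355/8 = 44.38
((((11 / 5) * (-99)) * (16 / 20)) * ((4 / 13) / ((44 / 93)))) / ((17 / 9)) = -331452/5525 = -59.99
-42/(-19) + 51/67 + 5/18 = 74459/22914 = 3.25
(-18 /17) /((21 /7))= -6/17 = -0.35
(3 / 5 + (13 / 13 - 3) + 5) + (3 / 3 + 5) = 48/5 = 9.60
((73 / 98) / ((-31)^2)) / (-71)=-73/6686638 = 0.00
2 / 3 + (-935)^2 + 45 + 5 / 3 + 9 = 2622844/3 = 874281.33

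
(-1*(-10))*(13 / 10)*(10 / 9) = 130/9 = 14.44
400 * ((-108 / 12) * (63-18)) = -162000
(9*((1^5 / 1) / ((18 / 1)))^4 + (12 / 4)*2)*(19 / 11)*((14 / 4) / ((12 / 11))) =9308005/279936 = 33.25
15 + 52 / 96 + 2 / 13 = 4897/312 = 15.70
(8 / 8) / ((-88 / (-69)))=69/88 = 0.78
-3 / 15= -1/5 = -0.20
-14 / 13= -1.08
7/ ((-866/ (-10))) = 35/433 = 0.08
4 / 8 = 1/2 = 0.50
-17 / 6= -2.83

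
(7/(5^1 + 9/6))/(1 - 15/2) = -28/169 = -0.17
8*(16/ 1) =128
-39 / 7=-5.57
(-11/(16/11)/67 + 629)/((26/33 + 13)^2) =56474451/17071600 = 3.31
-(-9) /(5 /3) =27/5 = 5.40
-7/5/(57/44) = -308/285 = -1.08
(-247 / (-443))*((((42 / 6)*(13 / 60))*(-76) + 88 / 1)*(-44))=4445012/6645 = 668.93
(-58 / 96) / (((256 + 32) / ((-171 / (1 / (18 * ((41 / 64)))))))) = 67773/16384 = 4.14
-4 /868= -1/217 = 0.00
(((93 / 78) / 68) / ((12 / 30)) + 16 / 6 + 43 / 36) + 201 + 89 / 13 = 6738767/31824 = 211.75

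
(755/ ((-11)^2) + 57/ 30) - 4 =5009/1210 = 4.14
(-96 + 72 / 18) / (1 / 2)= -184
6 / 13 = 0.46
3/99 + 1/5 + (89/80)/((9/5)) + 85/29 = 868051/229680 = 3.78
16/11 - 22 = -226/11 = -20.55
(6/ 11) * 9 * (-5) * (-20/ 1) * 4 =21600/11 = 1963.64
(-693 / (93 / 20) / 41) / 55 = -84/1271 = -0.07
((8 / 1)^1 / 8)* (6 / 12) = 1/2 = 0.50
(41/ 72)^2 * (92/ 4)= 38663/5184 = 7.46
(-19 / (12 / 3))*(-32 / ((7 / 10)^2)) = 15200/49 = 310.20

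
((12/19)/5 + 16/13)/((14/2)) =1676/8645 = 0.19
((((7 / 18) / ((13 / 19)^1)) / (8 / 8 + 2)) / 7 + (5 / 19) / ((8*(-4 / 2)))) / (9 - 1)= 1133/853632 = 0.00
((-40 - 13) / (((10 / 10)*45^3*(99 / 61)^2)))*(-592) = 116750096/893116125 = 0.13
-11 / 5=-2.20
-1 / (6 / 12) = -2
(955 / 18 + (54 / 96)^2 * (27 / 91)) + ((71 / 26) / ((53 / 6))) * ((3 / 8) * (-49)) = 527483743/11112192 = 47.47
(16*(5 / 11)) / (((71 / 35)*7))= 0.51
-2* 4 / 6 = -4/3 = -1.33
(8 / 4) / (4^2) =1/8 = 0.12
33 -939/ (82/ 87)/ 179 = 402681/14678 = 27.43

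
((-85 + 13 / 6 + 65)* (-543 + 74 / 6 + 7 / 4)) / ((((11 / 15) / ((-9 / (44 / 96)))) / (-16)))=44452080/11 = 4041098.18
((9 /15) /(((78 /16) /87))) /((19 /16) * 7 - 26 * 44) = -3712/393705 = -0.01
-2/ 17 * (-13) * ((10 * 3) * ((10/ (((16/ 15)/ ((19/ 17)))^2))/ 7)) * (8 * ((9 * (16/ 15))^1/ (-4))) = -47516625/34391 = -1381.66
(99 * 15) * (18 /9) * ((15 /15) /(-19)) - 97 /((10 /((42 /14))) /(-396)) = 1079892/95 = 11367.28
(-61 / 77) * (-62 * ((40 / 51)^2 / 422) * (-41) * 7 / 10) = -12404960/6036921 = -2.05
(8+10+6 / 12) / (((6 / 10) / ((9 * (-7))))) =-3885/2 = -1942.50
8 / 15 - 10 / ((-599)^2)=2870258/5382015 = 0.53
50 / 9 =5.56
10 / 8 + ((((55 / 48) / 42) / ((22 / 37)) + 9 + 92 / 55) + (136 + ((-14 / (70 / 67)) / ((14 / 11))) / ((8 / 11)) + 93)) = 226.49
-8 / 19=-0.42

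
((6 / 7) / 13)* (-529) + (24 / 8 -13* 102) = -123567/91 = -1357.88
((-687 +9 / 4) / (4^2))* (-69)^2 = -13040379/64 = -203755.92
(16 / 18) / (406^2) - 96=-35604574/370881 = -96.00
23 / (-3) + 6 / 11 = -235/33 = -7.12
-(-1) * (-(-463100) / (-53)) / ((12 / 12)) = -463100/53 = -8737.74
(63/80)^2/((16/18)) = 35721/51200 = 0.70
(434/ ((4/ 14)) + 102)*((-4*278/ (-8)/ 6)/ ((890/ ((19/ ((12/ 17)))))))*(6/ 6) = 72778037/64080 = 1135.74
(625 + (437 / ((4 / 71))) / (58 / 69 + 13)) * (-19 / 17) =-1324.90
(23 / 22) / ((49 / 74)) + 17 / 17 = 1390/539 = 2.58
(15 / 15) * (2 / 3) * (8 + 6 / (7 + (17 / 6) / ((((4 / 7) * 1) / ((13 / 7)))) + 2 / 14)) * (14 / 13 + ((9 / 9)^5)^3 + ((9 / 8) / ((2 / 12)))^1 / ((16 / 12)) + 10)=787865/8241 = 95.60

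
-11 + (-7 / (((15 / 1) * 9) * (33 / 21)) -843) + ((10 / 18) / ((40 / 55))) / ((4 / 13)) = -40465673/47520 = -851.55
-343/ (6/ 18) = -1029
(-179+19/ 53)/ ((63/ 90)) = -94680/371 = -255.20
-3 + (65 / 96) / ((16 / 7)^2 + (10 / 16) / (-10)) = -69661/24282 = -2.87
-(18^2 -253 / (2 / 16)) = 1700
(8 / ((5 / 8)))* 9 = 576/5 = 115.20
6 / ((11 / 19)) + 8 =202/11 = 18.36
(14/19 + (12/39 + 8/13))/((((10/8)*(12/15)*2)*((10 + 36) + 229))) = 41/13585 = 0.00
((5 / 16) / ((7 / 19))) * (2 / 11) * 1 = 95/616 = 0.15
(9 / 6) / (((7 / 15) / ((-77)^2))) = 38115/2 = 19057.50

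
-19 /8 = -2.38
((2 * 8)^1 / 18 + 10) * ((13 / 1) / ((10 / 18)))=1274/5 = 254.80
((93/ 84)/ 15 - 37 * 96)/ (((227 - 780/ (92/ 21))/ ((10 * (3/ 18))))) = -34311607/283752 = -120.92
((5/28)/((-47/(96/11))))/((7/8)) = -960/25333 = -0.04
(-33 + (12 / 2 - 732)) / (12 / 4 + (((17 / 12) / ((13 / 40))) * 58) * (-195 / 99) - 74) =75141/56329 = 1.33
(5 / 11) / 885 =1/1947 = 0.00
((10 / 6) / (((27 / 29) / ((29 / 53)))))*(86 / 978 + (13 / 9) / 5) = 2324524/6297831 = 0.37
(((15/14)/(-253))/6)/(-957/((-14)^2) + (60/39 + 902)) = -91/115862615 = 0.00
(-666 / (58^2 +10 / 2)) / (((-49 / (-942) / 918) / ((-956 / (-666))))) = -275568912/55027 = -5007.89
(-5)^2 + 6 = 31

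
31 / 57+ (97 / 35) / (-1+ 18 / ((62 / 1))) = -147529/43890 = -3.36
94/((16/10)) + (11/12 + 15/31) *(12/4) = 3903/62 = 62.95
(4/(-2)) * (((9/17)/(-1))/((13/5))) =90/221 = 0.41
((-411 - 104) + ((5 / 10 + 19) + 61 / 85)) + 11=-82243/170 = -483.78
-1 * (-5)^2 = -25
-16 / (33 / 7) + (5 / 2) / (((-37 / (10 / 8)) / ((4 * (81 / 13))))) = -174569/31746 = -5.50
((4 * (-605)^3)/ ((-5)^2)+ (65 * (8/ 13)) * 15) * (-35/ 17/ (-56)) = -44288275/34 = -1302596.32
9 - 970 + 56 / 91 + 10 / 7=-87265/91 = -958.96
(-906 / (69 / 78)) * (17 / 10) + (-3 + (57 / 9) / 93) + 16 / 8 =-55892954/32085 = -1742.03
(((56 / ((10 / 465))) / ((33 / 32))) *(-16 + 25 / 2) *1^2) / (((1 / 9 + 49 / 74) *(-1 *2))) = 32372928/5665 = 5714.55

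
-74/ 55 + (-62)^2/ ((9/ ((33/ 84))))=576743/3465 = 166.45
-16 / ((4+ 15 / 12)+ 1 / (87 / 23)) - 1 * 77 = -153331/1919 = -79.90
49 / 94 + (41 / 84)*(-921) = -590903/1316 = -449.01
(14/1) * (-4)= -56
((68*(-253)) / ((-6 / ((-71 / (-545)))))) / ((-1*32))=-305371/26160 = -11.67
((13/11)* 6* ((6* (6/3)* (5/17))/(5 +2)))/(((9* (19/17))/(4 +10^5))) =52002080/1463 = 35544.83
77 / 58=1.33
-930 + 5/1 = -925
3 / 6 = 0.50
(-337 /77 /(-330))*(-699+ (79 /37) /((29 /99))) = -41687237/4544155 = -9.17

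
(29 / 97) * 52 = 1508/97 = 15.55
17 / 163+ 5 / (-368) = 5441/59984 = 0.09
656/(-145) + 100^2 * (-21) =-30450656/145 = -210004.52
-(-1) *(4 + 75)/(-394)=-79/394 = -0.20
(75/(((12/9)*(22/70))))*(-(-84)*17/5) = 562275/11 = 51115.91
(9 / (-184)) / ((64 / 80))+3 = 2163/736 = 2.94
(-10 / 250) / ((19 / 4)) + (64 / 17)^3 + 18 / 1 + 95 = 388204023/2333675 = 166.35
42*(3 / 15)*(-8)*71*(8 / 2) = -95424/5 = -19084.80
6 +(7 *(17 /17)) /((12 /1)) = 79/12 = 6.58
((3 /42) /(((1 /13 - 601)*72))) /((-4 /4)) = 13/7874496 = 0.00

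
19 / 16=1.19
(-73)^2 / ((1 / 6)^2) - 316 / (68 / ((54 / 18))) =3261111/17 = 191830.06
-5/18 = -0.28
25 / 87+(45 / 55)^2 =10072/10527 = 0.96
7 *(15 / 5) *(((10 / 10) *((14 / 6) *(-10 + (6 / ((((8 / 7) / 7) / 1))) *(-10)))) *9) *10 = -1664775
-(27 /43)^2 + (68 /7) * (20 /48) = 141856/38829 = 3.65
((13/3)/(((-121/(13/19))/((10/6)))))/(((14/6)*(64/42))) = -845/73568 = -0.01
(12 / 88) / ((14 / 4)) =3/77 = 0.04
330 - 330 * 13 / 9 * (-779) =1114960/3 = 371653.33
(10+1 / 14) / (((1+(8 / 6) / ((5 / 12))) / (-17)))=-3995/98 = -40.77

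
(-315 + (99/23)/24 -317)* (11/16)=-434.38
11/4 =2.75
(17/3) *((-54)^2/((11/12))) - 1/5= 991429/55 = 18025.98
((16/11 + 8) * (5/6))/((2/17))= 2210/33 = 66.97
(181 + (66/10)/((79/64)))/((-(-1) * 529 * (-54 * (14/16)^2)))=-2355424/276447465 = -0.01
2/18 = 1/9 = 0.11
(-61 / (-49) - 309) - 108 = -20372/49 = -415.76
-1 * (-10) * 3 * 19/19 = 30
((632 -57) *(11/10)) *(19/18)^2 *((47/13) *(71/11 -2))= 95609045/8424 = 11349.60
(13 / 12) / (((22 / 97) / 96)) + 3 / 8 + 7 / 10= 202233/440 = 459.62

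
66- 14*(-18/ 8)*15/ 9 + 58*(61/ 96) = 7457/48 = 155.35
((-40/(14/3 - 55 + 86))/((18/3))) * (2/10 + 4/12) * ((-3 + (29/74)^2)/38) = 62348/8349531 = 0.01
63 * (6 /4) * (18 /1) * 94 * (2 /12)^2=8883/2 = 4441.50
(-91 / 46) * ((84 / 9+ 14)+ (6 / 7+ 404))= -58448/69 = -847.07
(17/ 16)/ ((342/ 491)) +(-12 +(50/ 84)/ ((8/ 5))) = -386969/38304 = -10.10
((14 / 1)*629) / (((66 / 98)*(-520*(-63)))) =30821/77220 = 0.40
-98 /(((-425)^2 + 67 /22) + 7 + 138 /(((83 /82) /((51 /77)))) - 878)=-113876/208982617 = 0.00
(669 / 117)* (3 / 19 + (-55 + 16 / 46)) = -1770174/5681 = -311.60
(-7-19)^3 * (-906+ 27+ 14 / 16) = 15433925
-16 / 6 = -8/3 = -2.67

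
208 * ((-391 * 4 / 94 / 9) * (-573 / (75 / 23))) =67569.53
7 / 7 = 1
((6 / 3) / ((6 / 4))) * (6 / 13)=0.62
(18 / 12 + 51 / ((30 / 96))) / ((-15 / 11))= -120.78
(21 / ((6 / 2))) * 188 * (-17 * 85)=-1901620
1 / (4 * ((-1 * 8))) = -1/32 = -0.03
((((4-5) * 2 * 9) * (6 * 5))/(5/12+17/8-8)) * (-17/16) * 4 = -55080/131 = -420.46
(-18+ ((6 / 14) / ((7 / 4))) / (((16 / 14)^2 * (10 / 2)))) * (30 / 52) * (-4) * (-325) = -107775/8 = -13471.88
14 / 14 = 1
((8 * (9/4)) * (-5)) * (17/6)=-255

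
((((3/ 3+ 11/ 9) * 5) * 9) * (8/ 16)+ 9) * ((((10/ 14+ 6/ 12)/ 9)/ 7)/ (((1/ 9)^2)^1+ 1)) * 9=10.11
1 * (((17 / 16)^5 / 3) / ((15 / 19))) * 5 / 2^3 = 0.36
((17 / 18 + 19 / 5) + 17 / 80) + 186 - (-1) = 138209/720 = 191.96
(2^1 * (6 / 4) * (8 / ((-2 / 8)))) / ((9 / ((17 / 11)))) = -544/33 = -16.48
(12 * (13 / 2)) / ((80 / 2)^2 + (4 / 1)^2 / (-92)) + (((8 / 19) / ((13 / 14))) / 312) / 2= 0.05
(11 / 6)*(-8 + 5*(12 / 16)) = -187/24 = -7.79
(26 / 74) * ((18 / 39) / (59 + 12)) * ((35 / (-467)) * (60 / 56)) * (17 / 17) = -225/1226809 = 0.00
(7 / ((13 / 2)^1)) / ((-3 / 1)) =-14/39 = -0.36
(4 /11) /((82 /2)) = 4/451 = 0.01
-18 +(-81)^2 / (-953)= -23715/953 = -24.88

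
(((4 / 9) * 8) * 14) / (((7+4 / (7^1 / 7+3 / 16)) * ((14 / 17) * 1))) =10336/1773 = 5.83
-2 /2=-1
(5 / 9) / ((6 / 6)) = 5/9 = 0.56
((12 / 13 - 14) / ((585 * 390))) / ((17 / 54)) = -2/10985 = 0.00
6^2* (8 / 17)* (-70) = -20160/17 = -1185.88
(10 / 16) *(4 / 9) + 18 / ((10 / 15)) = 491/18 = 27.28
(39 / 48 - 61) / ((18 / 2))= -107/16 = -6.69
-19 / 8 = -2.38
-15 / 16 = -0.94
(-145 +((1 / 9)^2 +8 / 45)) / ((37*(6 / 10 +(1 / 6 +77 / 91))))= -1524848/628371 = -2.43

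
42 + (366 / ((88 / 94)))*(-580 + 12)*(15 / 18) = -2035108/11 = -185009.82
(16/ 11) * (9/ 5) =144/55 = 2.62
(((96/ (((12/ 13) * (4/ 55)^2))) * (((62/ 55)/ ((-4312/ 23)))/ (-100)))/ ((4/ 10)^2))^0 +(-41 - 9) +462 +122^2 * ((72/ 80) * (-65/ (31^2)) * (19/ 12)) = -1963475/1922 = -1021.58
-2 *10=-20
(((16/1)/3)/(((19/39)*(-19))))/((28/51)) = -2652/2527 = -1.05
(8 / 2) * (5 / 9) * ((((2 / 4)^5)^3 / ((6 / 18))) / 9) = 5/221184 = 0.00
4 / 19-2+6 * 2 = 194/19 = 10.21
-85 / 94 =-0.90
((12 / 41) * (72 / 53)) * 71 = 61344/2173 = 28.23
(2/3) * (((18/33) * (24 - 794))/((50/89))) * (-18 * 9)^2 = -65400048/5 = -13080009.60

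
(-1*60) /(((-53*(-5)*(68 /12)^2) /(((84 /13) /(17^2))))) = -9072/57545969 = 0.00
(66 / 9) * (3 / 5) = 22/5 = 4.40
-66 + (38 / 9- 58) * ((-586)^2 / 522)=-83256866/2349 = -35443.54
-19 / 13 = -1.46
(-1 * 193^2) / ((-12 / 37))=1378213/12 = 114851.08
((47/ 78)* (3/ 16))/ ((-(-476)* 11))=47/2178176 = 0.00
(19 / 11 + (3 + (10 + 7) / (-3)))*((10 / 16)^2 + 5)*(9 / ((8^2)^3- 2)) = -32085/184547968 = 0.00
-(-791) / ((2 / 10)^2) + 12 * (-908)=8879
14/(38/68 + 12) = 68/61 = 1.11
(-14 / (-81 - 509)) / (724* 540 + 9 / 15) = 7/115333377 = 0.00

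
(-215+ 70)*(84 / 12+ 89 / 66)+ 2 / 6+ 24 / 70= -1209.85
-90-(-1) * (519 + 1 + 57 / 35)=15107/35 = 431.63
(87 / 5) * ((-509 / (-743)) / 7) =44283/26005 = 1.70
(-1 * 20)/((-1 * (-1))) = -20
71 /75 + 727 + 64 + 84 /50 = 59522/75 = 793.63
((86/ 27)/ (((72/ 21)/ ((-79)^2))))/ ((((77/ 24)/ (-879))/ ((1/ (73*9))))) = -157260718/65043 = -2417.80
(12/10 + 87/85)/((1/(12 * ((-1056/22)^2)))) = 5225472/85 = 61476.14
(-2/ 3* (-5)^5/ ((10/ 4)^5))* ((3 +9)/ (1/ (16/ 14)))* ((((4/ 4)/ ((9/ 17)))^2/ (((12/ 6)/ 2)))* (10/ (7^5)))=5918720/9529569 = 0.62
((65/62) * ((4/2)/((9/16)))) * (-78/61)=-27040/5673 = -4.77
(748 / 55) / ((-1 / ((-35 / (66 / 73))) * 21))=2482/99 = 25.07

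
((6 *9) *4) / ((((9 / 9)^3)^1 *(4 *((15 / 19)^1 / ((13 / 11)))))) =4446/55 = 80.84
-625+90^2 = 7475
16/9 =1.78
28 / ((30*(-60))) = -7/450 = -0.02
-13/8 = -1.62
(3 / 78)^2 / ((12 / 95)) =0.01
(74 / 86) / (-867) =-37/37281 = 0.00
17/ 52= 0.33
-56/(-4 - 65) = 56/69 = 0.81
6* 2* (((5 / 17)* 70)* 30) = 126000/17 = 7411.76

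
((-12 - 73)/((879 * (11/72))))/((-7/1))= 2040/22561 = 0.09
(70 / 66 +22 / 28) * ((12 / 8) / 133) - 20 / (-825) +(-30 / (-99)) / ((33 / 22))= 455473/1843380 = 0.25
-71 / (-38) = 71/38 = 1.87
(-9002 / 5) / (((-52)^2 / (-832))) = 36008/65 = 553.97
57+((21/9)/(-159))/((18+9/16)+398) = 181214573/3179205 = 57.00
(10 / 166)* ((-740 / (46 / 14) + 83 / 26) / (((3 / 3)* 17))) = -663855/843778 = -0.79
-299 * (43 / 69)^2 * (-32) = 769184/207 = 3715.86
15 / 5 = 3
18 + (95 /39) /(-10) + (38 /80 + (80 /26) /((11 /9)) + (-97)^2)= 161814491/17160 = 9429.75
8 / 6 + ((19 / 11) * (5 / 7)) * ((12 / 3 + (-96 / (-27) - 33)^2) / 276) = 8997371/1721412 = 5.23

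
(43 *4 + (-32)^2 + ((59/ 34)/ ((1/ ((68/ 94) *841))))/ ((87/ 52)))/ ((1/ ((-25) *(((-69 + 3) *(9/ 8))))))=159394950/47 = 3391381.91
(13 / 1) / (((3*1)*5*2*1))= 13/30 = 0.43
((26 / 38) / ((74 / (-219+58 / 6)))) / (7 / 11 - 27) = 22451/305805 = 0.07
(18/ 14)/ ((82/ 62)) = 279/287 = 0.97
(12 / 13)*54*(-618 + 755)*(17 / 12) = 125766/13 = 9674.31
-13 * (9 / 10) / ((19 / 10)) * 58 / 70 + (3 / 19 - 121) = -125.94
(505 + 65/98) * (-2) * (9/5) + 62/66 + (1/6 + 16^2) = -5055653/3234 = -1563.28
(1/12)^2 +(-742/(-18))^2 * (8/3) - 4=17602523/3888 = 4527.40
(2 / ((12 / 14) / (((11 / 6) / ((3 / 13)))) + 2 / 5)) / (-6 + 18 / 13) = -0.85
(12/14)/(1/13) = 78/7 = 11.14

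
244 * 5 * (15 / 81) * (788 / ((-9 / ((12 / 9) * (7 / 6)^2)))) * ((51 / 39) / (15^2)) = -160162576/767637 = -208.64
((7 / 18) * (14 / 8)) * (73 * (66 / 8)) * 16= 39347/6 = 6557.83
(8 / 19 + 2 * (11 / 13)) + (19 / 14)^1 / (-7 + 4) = 17231/10374 = 1.66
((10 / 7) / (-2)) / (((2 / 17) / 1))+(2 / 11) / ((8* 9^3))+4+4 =433033/224532 = 1.93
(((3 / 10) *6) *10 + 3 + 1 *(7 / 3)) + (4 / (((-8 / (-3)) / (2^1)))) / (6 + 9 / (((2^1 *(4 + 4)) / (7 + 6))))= 5018/213 = 23.56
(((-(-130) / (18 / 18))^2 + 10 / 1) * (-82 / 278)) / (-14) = 346655/973 = 356.27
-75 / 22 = -3.41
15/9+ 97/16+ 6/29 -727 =-719.06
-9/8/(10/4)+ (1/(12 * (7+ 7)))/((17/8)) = -3193/7140 = -0.45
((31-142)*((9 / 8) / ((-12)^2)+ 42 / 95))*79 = -47975199/12160 = -3945.33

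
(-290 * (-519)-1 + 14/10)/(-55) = -752552/275 = -2736.55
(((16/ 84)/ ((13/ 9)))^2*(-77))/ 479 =-1584/566657 = 0.00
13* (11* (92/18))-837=-955/9 = -106.11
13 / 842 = 0.02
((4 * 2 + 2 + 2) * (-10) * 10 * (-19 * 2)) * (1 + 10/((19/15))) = 405600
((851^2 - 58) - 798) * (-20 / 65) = -2893380/13 = -222567.69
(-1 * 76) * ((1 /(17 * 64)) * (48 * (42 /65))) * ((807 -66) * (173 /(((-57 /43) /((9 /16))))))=80140347/680 = 117853.45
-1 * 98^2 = -9604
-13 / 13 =-1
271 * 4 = 1084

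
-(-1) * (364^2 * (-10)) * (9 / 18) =-662480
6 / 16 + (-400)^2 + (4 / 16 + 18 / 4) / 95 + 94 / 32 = 12800269/80 = 160003.36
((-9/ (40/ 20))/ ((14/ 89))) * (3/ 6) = -801/56 = -14.30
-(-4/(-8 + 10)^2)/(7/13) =13/7 = 1.86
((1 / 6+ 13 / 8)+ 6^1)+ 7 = 355/24 = 14.79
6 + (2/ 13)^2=1018/169 = 6.02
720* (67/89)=48240/89 = 542.02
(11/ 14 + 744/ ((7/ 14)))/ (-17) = -20843/238 = -87.58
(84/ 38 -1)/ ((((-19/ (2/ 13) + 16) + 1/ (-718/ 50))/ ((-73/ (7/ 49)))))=8438654/1467465 = 5.75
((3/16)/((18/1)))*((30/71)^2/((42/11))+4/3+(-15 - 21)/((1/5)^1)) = -9454441/5081328 = -1.86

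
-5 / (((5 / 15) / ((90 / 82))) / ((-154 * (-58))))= -6029100/41 = -147051.22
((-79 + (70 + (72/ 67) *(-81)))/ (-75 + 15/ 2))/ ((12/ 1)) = 143/1206 = 0.12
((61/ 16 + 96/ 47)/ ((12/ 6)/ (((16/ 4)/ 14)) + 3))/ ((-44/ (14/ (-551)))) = 30821/91157440 = 0.00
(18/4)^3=729/8 = 91.12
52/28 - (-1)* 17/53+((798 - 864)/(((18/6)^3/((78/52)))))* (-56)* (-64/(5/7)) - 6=-102405398/5565 = -18401.69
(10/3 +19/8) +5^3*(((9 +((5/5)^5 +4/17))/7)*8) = 4192303/2856 = 1467.89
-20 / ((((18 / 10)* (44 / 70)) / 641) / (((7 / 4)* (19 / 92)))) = -74596375/18216 = -4095.10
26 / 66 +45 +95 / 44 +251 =39409/132 = 298.55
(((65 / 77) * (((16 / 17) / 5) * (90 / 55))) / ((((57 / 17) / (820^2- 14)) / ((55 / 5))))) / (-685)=-76285248/91105 = -837.33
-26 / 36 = -13/18 = -0.72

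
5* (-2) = -10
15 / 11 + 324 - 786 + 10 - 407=-9434/11 = -857.64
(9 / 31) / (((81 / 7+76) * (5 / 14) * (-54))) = -49/285045 = 0.00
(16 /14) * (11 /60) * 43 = 946/105 = 9.01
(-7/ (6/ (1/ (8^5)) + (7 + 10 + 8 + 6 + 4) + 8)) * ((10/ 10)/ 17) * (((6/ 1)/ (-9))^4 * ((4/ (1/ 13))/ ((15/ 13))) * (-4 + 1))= 832/14878485 = 0.00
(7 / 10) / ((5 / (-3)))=-21/50 = -0.42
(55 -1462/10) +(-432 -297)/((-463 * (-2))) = -91.99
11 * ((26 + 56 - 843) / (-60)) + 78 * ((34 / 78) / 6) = 8711/60 = 145.18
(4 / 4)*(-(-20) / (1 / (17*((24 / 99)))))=2720/33 = 82.42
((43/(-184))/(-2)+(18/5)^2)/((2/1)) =120307/18400 = 6.54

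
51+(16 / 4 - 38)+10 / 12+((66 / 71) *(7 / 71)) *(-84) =306539/30246 = 10.13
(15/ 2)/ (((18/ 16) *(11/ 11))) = 20/3 = 6.67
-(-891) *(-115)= -102465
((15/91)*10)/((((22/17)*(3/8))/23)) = 78200/1001 = 78.12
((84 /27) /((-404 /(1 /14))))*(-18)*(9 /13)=9/1313 = 0.01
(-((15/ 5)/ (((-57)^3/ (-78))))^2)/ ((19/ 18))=-1352/893871739 = 0.00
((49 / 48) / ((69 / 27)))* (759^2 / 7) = 32874.19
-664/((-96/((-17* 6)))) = -1411/2 = -705.50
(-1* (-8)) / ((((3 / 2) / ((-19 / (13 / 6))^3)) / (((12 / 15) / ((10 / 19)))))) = -300259584/54925 = -5466.72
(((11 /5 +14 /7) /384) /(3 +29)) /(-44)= -7/901120 = 0.00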